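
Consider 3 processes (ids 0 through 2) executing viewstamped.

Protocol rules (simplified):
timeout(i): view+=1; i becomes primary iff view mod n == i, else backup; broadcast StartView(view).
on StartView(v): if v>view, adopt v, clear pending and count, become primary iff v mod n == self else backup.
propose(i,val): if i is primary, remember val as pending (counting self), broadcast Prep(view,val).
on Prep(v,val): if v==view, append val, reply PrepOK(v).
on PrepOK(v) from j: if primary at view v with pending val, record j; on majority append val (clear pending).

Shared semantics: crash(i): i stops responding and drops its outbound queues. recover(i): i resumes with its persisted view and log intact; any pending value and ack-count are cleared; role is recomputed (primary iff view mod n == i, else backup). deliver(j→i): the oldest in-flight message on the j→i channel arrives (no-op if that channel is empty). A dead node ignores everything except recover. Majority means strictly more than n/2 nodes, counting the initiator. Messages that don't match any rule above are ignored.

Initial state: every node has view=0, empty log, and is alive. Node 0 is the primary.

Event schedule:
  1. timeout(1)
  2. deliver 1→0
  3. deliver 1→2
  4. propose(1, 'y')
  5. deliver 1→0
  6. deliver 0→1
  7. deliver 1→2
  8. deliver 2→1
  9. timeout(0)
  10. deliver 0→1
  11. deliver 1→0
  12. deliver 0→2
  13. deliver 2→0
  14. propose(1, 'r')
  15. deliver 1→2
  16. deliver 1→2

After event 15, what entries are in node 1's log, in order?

[1] timeout(1) → N1(prim v1 [-])
[2] deliver 1→0 → N0(back v1 [-])
[3] deliver 1→2 → N2(back v1 [-])
[4] propose(1,'y') → ∅
[5] deliver 1→0 → N0(back v1 [y])
[6] deliver 0→1 → N1(prim v1 [y])
[7] deliver 1→2 → N2(back v1 [y])
[8] deliver 2→1 → ∅
[9] timeout(0) → N0(back v2 [y])
[10] deliver 0→1 → N1(back v2 [y])
[11] deliver 1→0 → ∅
[12] deliver 0→2 → N2(prim v2 [y])
[13] deliver 2→0 → ∅
[14] propose(1,'r') → ∅
[15] deliver 1→2 → ∅

y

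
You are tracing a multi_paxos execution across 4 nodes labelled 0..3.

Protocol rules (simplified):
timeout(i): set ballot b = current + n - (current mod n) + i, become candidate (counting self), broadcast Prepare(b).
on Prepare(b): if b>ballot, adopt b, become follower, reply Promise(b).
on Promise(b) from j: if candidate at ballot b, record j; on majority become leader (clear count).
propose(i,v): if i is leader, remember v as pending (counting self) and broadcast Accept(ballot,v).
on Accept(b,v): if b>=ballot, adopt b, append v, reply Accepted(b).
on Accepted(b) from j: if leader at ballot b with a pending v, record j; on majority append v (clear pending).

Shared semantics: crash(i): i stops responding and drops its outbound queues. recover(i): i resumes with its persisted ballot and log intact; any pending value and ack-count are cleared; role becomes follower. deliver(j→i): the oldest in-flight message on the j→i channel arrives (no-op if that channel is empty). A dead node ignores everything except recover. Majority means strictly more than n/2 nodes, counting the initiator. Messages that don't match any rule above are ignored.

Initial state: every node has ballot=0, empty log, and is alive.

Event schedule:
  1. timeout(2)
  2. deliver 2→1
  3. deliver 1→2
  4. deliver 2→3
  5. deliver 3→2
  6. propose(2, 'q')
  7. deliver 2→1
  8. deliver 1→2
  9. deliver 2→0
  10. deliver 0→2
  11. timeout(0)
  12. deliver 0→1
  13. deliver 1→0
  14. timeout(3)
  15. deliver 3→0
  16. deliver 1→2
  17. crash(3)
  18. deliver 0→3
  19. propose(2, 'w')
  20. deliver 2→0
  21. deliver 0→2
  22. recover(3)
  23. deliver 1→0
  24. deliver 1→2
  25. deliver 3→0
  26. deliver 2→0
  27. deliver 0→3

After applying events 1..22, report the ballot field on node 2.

1. timeout(2):  <2:cand b6 ->
2. deliver 2→1:  <1:foll b6 ->
3. deliver 1→2:  nop
4. deliver 2→3:  <3:foll b6 ->
5. deliver 3→2:  <2:lead b6 ->
6. propose(2,'q'):  nop
7. deliver 2→1:  <1:foll b6 q>
8. deliver 1→2:  nop
9. deliver 2→0:  <0:foll b6 ->
10. deliver 0→2:  nop
11. timeout(0):  <0:cand b8 ->
12. deliver 0→1:  <1:foll b8 q>
13. deliver 1→0:  nop
14. timeout(3):  <3:cand b11 ->
15. deliver 3→0:  <0:foll b11 ->
16. deliver 1→2:  nop
17. crash(3):  <3:✗cand b11 ->
18. deliver 0→3:  nop
19. propose(2,'w'):  nop
20. deliver 2→0:  nop
21. deliver 0→2:  <2:foll b8 ->
22. recover(3):  <3:foll b11 ->

8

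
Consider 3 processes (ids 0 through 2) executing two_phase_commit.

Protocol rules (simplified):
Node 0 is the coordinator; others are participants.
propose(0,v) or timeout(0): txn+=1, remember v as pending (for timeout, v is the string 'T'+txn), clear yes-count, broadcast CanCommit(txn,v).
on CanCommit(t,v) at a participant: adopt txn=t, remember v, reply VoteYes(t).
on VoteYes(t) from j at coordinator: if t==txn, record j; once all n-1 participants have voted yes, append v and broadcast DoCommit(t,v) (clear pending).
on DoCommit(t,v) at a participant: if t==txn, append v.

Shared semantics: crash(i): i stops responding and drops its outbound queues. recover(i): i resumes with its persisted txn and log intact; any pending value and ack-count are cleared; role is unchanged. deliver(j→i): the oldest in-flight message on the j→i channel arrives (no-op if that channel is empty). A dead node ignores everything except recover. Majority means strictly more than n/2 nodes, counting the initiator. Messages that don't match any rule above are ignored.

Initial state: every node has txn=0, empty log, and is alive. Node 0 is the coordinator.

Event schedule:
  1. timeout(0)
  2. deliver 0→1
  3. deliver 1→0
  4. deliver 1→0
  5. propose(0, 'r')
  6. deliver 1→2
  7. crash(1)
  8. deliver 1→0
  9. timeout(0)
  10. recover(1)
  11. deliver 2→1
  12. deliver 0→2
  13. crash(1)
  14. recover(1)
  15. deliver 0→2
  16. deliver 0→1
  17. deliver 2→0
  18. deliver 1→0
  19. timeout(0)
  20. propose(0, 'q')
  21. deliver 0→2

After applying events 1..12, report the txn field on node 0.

3

1. timeout(0):  <0:coor t1 ->
2. deliver 0→1:  <1:part t1 ->
3. deliver 1→0:  nop
4. deliver 1→0:  nop
5. propose(0,'r'):  <0:coor t2 ->
6. deliver 1→2:  nop
7. crash(1):  <1:✗part t1 ->
8. deliver 1→0:  nop
9. timeout(0):  <0:coor t3 ->
10. recover(1):  <1:part t1 ->
11. deliver 2→1:  nop
12. deliver 0→2:  <2:part t1 ->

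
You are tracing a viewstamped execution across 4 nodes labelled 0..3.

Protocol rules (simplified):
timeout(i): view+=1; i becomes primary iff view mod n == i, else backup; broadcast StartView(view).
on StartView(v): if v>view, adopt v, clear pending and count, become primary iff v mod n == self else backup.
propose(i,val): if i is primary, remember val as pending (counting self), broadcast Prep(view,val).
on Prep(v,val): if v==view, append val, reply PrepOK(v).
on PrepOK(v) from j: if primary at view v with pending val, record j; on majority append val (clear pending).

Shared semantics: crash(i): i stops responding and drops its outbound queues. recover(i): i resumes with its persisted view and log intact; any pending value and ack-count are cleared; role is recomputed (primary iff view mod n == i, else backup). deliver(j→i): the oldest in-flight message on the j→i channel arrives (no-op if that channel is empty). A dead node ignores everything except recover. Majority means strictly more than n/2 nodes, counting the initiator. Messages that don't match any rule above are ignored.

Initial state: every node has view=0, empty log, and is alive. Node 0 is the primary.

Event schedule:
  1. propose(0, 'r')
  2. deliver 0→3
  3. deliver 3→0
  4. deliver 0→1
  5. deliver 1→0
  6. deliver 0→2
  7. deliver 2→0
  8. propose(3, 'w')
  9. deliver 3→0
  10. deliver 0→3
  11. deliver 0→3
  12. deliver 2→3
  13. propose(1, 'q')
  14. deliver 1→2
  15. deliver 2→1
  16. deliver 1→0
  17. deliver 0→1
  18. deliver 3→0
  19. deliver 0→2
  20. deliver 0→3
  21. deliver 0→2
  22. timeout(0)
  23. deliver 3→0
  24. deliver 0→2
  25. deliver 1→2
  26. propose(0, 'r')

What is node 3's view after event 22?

0

[1] propose(0,'r') → ∅
[2] deliver 0→3 → N3(back v0 [r])
[3] deliver 3→0 → ∅
[4] deliver 0→1 → N1(back v0 [r])
[5] deliver 1→0 → N0(prim v0 [r])
[6] deliver 0→2 → N2(back v0 [r])
[7] deliver 2→0 → ∅
[8] propose(3,'w') → ∅
[9] deliver 3→0 → ∅
[10] deliver 0→3 → ∅
[11] deliver 0→3 → ∅
[12] deliver 2→3 → ∅
[13] propose(1,'q') → ∅
[14] deliver 1→2 → ∅
[15] deliver 2→1 → ∅
[16] deliver 1→0 → ∅
[17] deliver 0→1 → ∅
[18] deliver 3→0 → ∅
[19] deliver 0→2 → ∅
[20] deliver 0→3 → ∅
[21] deliver 0→2 → ∅
[22] timeout(0) → N0(back v1 [r])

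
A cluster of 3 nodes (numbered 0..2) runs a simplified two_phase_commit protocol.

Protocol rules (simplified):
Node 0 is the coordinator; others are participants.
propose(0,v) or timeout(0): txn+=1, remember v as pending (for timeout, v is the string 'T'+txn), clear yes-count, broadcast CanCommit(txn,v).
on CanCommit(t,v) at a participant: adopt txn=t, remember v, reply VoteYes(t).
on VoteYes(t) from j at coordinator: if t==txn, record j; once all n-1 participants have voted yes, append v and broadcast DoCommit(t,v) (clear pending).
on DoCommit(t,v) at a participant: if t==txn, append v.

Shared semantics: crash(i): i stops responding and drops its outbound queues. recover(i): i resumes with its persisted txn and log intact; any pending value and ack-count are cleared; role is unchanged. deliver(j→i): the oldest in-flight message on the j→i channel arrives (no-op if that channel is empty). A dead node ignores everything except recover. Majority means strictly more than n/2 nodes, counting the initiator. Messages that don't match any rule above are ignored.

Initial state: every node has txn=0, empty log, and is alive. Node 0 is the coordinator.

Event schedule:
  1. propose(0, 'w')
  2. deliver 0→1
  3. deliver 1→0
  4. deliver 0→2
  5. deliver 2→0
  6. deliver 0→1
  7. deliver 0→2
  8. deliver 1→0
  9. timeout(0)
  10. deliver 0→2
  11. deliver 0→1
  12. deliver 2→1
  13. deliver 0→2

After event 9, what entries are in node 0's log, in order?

e1 propose(0,'w'): 0[coor,t=1,-]
e2 deliver 0→1: 1[part,t=1,-]
e3 deliver 1→0: ·
e4 deliver 0→2: 2[part,t=1,-]
e5 deliver 2→0: 0[coor,t=1,w]
e6 deliver 0→1: 1[part,t=1,w]
e7 deliver 0→2: 2[part,t=1,w]
e8 deliver 1→0: ·
e9 timeout(0): 0[coor,t=2,w]

w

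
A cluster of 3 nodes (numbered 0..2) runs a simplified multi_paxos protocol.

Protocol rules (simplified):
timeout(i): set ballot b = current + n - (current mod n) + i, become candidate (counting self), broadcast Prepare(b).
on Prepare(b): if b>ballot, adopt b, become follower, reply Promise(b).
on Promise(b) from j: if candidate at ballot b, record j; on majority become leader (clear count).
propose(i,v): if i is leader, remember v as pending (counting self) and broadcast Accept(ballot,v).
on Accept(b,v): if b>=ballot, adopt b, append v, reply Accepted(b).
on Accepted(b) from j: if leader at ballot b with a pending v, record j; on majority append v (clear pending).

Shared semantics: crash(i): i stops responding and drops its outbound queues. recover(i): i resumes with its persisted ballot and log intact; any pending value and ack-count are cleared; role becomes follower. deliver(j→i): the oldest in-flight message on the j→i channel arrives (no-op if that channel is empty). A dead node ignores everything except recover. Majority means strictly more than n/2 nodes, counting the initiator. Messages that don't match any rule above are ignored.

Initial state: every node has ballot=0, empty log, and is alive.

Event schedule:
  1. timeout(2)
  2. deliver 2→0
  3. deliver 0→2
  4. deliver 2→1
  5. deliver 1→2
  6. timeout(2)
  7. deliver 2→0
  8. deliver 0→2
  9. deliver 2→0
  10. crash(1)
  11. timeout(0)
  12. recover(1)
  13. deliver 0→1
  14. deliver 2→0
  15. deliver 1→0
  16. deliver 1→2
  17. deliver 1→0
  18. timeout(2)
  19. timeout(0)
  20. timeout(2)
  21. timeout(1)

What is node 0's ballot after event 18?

e1 timeout(2): 2[cand,b=5,-]
e2 deliver 2→0: 0[foll,b=5,-]
e3 deliver 0→2: 2[lead,b=5,-]
e4 deliver 2→1: 1[foll,b=5,-]
e5 deliver 1→2: ·
e6 timeout(2): 2[cand,b=8,-]
e7 deliver 2→0: 0[foll,b=8,-]
e8 deliver 0→2: 2[lead,b=8,-]
e9 deliver 2→0: ·
e10 crash(1): 1[✗foll,b=5,-]
e11 timeout(0): 0[cand,b=9,-]
e12 recover(1): 1[foll,b=5,-]
e13 deliver 0→1: 1[foll,b=9,-]
e14 deliver 2→0: ·
e15 deliver 1→0: 0[lead,b=9,-]
e16 deliver 1→2: ·
e17 deliver 1→0: ·
e18 timeout(2): 2[cand,b=11,-]

9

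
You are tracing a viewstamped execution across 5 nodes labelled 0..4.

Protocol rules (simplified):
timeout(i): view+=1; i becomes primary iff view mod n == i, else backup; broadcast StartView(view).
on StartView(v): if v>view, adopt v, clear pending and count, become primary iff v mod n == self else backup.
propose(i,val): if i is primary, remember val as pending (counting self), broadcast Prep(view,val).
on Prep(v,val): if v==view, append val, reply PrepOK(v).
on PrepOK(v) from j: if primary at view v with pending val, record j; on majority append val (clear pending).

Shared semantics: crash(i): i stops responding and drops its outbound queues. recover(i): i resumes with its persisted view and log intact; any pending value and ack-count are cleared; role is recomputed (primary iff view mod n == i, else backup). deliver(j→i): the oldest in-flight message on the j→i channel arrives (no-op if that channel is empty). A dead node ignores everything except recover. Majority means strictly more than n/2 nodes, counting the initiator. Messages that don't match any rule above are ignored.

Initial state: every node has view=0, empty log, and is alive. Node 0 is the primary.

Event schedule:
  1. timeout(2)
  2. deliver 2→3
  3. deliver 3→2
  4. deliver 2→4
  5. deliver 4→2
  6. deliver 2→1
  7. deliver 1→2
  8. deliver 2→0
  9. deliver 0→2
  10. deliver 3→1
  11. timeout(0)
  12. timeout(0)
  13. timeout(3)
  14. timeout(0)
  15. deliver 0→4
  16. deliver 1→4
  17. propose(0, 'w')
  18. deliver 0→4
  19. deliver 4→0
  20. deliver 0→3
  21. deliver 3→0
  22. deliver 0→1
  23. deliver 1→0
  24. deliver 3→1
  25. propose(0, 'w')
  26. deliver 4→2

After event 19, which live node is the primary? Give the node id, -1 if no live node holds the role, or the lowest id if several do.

1. timeout(2):  <2:back v1 ->
2. deliver 2→3:  <3:back v1 ->
3. deliver 3→2:  nop
4. deliver 2→4:  <4:back v1 ->
5. deliver 4→2:  nop
6. deliver 2→1:  <1:prim v1 ->
7. deliver 1→2:  nop
8. deliver 2→0:  <0:back v1 ->
9. deliver 0→2:  nop
10. deliver 3→1:  nop
11. timeout(0):  <0:back v2 ->
12. timeout(0):  <0:back v3 ->
13. timeout(3):  <3:back v2 ->
14. timeout(0):  <0:back v4 ->
15. deliver 0→4:  <4:back v2 ->
16. deliver 1→4:  nop
17. propose(0,'w'):  nop
18. deliver 0→4:  <4:back v3 ->
19. deliver 4→0:  nop

1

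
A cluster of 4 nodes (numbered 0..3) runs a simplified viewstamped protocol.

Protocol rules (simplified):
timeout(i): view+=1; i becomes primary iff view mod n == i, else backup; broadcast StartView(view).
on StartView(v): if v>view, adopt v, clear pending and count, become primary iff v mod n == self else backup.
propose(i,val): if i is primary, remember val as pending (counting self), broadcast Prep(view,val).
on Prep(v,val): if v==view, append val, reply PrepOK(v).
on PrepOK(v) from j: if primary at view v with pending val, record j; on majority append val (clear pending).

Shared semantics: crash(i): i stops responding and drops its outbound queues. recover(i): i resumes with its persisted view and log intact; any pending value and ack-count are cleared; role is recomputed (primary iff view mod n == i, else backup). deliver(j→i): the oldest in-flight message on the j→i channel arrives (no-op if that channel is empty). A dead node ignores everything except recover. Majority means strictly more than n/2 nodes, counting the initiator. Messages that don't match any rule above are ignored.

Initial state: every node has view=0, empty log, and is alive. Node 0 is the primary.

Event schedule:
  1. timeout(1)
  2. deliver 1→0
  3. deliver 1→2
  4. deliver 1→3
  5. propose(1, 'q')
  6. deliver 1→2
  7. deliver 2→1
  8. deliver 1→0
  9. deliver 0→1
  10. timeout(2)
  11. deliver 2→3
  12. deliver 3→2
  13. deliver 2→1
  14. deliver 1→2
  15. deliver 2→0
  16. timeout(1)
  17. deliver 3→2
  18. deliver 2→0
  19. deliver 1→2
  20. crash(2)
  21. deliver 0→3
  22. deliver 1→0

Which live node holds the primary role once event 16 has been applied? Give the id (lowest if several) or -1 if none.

2

e1 timeout(1): 1[prim,v=1,-]
e2 deliver 1→0: 0[back,v=1,-]
e3 deliver 1→2: 2[back,v=1,-]
e4 deliver 1→3: 3[back,v=1,-]
e5 propose(1,'q'): ·
e6 deliver 1→2: 2[back,v=1,q]
e7 deliver 2→1: ·
e8 deliver 1→0: 0[back,v=1,q]
e9 deliver 0→1: 1[prim,v=1,q]
e10 timeout(2): 2[prim,v=2,q]
e11 deliver 2→3: 3[back,v=2,-]
e12 deliver 3→2: ·
e13 deliver 2→1: 1[back,v=2,q]
e14 deliver 1→2: ·
e15 deliver 2→0: 0[back,v=2,q]
e16 timeout(1): 1[back,v=3,q]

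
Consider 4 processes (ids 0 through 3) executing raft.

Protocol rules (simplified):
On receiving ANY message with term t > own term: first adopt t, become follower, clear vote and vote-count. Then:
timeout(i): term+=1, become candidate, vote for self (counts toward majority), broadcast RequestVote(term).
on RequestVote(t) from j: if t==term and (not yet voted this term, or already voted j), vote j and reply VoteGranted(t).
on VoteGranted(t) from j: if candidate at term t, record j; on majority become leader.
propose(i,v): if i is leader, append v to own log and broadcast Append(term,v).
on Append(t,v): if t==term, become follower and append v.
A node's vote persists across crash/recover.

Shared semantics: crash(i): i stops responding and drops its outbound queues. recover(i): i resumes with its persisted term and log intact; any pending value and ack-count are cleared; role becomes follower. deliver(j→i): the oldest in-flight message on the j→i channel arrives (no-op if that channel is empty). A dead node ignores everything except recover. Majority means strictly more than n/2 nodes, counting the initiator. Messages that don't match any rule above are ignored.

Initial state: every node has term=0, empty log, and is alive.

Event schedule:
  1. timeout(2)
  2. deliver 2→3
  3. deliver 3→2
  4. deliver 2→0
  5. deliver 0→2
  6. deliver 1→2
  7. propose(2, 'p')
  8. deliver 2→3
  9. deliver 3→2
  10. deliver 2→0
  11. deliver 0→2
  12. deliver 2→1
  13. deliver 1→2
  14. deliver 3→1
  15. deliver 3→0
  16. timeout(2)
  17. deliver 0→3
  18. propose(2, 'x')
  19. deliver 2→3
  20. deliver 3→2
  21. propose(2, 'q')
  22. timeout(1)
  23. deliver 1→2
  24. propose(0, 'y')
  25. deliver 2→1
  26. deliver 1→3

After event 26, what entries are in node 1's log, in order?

[1] timeout(2) → N2(cand t1 [-])
[2] deliver 2→3 → N3(foll t1 [-])
[3] deliver 3→2 → ∅
[4] deliver 2→0 → N0(foll t1 [-])
[5] deliver 0→2 → N2(lead t1 [-])
[6] deliver 1→2 → ∅
[7] propose(2,'p') → N2(lead t1 [p])
[8] deliver 2→3 → N3(foll t1 [p])
[9] deliver 3→2 → ∅
[10] deliver 2→0 → N0(foll t1 [p])
[11] deliver 0→2 → ∅
[12] deliver 2→1 → N1(foll t1 [-])
[13] deliver 1→2 → ∅
[14] deliver 3→1 → ∅
[15] deliver 3→0 → ∅
[16] timeout(2) → N2(cand t2 [p])
[17] deliver 0→3 → ∅
[18] propose(2,'x') → ∅
[19] deliver 2→3 → N3(foll t2 [p])
[20] deliver 3→2 → ∅
[21] propose(2,'q') → ∅
[22] timeout(1) → N1(cand t2 [-])
[23] deliver 1→2 → ∅
[24] propose(0,'y') → ∅
[25] deliver 2→1 → ∅
[26] deliver 1→3 → ∅

empty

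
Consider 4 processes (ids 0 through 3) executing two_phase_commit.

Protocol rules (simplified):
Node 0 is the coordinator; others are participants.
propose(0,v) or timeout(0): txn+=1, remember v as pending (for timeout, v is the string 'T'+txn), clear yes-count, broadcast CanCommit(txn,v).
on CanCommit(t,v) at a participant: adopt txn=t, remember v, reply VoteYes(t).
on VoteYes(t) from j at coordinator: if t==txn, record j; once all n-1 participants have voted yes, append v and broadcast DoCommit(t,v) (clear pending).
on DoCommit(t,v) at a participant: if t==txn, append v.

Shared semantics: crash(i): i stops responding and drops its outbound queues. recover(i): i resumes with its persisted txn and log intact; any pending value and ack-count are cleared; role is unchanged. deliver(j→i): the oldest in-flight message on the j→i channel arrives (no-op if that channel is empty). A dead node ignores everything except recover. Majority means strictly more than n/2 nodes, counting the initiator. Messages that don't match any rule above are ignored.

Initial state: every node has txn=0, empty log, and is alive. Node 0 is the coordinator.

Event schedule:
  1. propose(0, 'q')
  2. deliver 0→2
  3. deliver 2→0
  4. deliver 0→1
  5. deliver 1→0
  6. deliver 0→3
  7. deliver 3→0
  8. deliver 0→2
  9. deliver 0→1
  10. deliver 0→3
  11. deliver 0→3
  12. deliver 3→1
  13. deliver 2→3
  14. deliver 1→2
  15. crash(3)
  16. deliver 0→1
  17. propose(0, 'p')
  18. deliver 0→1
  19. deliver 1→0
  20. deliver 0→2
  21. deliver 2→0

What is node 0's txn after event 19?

e1 propose(0,'q'): 0[coor,t=1,-]
e2 deliver 0→2: 2[part,t=1,-]
e3 deliver 2→0: ·
e4 deliver 0→1: 1[part,t=1,-]
e5 deliver 1→0: ·
e6 deliver 0→3: 3[part,t=1,-]
e7 deliver 3→0: 0[coor,t=1,q]
e8 deliver 0→2: 2[part,t=1,q]
e9 deliver 0→1: 1[part,t=1,q]
e10 deliver 0→3: 3[part,t=1,q]
e11 deliver 0→3: ·
e12 deliver 3→1: ·
e13 deliver 2→3: ·
e14 deliver 1→2: ·
e15 crash(3): 3[✗part,t=1,q]
e16 deliver 0→1: ·
e17 propose(0,'p'): 0[coor,t=2,q]
e18 deliver 0→1: 1[part,t=2,q]
e19 deliver 1→0: ·

2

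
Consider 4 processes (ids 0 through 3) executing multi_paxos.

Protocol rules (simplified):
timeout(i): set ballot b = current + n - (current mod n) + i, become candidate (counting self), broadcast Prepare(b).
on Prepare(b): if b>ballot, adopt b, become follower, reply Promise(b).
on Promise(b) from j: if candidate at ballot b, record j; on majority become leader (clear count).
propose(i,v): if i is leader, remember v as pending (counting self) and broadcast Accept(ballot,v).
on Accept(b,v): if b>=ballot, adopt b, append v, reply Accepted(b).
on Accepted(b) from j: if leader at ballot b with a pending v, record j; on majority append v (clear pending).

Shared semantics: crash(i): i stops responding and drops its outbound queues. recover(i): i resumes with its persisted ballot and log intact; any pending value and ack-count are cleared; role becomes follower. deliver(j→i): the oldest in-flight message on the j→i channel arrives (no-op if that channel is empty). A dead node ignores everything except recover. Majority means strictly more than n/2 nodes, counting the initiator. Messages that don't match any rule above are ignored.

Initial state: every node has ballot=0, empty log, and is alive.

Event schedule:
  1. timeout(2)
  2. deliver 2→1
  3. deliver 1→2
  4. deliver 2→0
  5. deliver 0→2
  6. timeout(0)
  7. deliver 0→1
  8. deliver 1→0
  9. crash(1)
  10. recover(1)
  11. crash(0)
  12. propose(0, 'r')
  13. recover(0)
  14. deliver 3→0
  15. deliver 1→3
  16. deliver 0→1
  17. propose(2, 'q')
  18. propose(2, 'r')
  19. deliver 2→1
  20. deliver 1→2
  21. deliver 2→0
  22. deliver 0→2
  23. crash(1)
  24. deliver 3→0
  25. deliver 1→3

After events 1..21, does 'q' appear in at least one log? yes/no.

no

1. timeout(2):  <2:cand b6 ->
2. deliver 2→1:  <1:foll b6 ->
3. deliver 1→2:  nop
4. deliver 2→0:  <0:foll b6 ->
5. deliver 0→2:  <2:lead b6 ->
6. timeout(0):  <0:cand b8 ->
7. deliver 0→1:  <1:foll b8 ->
8. deliver 1→0:  nop
9. crash(1):  <1:✗foll b8 ->
10. recover(1):  <1:foll b8 ->
11. crash(0):  <0:✗cand b8 ->
12. propose(0,'r'):  nop
13. recover(0):  <0:foll b8 ->
14. deliver 3→0:  nop
15. deliver 1→3:  nop
16. deliver 0→1:  nop
17. propose(2,'q'):  nop
18. propose(2,'r'):  nop
19. deliver 2→1:  nop
20. deliver 1→2:  nop
21. deliver 2→0:  nop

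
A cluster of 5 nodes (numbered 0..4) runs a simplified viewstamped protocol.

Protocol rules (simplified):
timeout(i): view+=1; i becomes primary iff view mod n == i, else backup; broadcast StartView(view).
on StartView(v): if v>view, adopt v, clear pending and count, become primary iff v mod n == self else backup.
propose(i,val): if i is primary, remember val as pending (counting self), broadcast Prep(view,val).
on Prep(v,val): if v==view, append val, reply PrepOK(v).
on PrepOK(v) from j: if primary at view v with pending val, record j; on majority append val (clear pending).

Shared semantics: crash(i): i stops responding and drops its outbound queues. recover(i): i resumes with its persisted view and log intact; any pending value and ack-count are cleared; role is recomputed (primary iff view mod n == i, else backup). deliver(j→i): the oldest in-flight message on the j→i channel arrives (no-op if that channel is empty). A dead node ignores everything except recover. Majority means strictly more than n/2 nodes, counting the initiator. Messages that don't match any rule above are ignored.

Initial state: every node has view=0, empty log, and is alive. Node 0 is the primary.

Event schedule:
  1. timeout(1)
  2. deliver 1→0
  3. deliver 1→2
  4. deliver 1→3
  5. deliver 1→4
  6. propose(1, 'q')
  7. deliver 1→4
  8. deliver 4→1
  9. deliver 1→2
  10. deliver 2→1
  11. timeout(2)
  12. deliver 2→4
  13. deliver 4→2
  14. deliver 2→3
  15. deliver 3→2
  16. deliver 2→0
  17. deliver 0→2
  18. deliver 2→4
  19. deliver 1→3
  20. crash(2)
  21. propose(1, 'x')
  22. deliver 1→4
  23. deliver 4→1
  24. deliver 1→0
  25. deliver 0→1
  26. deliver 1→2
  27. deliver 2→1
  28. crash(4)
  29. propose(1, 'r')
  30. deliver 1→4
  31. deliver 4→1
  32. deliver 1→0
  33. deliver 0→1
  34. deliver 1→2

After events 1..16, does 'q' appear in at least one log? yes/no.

[1] timeout(1) → N1(prim v1 [-])
[2] deliver 1→0 → N0(back v1 [-])
[3] deliver 1→2 → N2(back v1 [-])
[4] deliver 1→3 → N3(back v1 [-])
[5] deliver 1→4 → N4(back v1 [-])
[6] propose(1,'q') → ∅
[7] deliver 1→4 → N4(back v1 [q])
[8] deliver 4→1 → ∅
[9] deliver 1→2 → N2(back v1 [q])
[10] deliver 2→1 → N1(prim v1 [q])
[11] timeout(2) → N2(prim v2 [q])
[12] deliver 2→4 → N4(back v2 [q])
[13] deliver 4→2 → ∅
[14] deliver 2→3 → N3(back v2 [-])
[15] deliver 3→2 → ∅
[16] deliver 2→0 → N0(back v2 [-])

yes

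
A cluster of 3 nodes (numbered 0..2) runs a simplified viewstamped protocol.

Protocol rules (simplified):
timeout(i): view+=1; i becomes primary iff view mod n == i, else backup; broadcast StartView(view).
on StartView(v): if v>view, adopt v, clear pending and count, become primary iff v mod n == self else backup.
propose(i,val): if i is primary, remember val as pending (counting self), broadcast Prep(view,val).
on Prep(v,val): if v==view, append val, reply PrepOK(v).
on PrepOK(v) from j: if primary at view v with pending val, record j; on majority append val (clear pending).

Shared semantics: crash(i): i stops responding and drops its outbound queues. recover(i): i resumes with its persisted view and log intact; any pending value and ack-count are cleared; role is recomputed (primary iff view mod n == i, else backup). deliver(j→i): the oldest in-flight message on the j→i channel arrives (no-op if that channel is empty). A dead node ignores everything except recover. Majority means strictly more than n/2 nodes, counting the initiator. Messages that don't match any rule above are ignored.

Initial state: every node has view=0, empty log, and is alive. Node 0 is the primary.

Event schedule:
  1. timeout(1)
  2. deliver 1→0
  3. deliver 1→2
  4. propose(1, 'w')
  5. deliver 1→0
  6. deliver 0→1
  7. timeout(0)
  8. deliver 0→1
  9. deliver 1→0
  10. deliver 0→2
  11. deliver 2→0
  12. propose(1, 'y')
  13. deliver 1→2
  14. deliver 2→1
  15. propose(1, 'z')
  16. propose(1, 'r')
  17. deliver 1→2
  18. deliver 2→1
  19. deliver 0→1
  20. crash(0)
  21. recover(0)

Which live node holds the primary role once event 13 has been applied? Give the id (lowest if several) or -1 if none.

e1 timeout(1): 1[prim,v=1,-]
e2 deliver 1→0: 0[back,v=1,-]
e3 deliver 1→2: 2[back,v=1,-]
e4 propose(1,'w'): ·
e5 deliver 1→0: 0[back,v=1,w]
e6 deliver 0→1: 1[prim,v=1,w]
e7 timeout(0): 0[back,v=2,w]
e8 deliver 0→1: 1[back,v=2,w]
e9 deliver 1→0: ·
e10 deliver 0→2: 2[prim,v=2,-]
e11 deliver 2→0: ·
e12 propose(1,'y'): ·
e13 deliver 1→2: ·

2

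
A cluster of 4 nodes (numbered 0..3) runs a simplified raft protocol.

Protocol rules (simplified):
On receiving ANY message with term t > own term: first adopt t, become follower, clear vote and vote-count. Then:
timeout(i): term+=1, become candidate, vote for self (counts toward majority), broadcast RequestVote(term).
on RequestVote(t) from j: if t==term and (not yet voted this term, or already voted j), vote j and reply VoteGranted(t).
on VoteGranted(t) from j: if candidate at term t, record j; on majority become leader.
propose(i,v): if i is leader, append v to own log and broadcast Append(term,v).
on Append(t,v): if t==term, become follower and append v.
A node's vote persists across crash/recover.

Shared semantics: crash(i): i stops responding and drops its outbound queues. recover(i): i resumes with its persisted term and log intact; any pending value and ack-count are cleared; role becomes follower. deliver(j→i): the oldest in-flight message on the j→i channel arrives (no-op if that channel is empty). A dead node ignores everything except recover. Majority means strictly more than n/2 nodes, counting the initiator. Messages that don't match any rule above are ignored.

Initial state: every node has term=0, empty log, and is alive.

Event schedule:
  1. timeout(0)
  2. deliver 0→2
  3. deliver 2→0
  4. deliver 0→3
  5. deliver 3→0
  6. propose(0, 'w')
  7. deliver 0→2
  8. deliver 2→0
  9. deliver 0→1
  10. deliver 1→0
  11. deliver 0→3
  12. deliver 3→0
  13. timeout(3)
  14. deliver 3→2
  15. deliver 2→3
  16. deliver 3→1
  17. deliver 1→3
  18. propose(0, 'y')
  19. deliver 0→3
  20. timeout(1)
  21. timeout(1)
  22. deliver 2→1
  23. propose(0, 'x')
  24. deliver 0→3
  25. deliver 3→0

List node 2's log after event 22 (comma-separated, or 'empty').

w

step 1 timeout(0): 0={cand,t=1,log=-}
step 2 deliver 0→2: 2={foll,t=1,log=-}
step 3 deliver 2→0: —
step 4 deliver 0→3: 3={foll,t=1,log=-}
step 5 deliver 3→0: 0={lead,t=1,log=-}
step 6 propose(0,'w'): 0={lead,t=1,log=w}
step 7 deliver 0→2: 2={foll,t=1,log=w}
step 8 deliver 2→0: —
step 9 deliver 0→1: 1={foll,t=1,log=-}
step 10 deliver 1→0: —
step 11 deliver 0→3: 3={foll,t=1,log=w}
step 12 deliver 3→0: —
step 13 timeout(3): 3={cand,t=2,log=w}
step 14 deliver 3→2: 2={foll,t=2,log=w}
step 15 deliver 2→3: —
step 16 deliver 3→1: 1={foll,t=2,log=-}
step 17 deliver 1→3: 3={lead,t=2,log=w}
step 18 propose(0,'y'): 0={lead,t=1,log=w,y}
step 19 deliver 0→3: —
step 20 timeout(1): 1={cand,t=3,log=-}
step 21 timeout(1): 1={cand,t=4,log=-}
step 22 deliver 2→1: —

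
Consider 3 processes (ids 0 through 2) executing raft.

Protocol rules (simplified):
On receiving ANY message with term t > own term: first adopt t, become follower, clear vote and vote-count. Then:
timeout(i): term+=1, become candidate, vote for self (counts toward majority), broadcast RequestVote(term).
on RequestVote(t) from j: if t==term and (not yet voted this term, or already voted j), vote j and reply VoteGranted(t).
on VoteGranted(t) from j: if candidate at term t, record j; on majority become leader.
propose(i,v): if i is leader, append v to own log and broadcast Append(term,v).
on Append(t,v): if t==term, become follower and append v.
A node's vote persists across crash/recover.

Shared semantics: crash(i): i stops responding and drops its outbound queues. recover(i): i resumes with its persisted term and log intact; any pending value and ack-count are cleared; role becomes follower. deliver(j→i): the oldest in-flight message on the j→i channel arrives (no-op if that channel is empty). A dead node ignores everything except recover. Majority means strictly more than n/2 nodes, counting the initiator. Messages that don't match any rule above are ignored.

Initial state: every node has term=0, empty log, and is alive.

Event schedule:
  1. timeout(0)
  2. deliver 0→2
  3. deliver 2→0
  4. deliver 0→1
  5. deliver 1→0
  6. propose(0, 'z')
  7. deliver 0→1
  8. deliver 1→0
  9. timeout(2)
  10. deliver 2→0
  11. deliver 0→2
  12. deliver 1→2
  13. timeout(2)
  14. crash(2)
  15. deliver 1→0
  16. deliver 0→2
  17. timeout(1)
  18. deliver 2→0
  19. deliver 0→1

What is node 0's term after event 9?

step 1 timeout(0): 0={cand,t=1,log=-}
step 2 deliver 0→2: 2={foll,t=1,log=-}
step 3 deliver 2→0: 0={lead,t=1,log=-}
step 4 deliver 0→1: 1={foll,t=1,log=-}
step 5 deliver 1→0: —
step 6 propose(0,'z'): 0={lead,t=1,log=z}
step 7 deliver 0→1: 1={foll,t=1,log=z}
step 8 deliver 1→0: —
step 9 timeout(2): 2={cand,t=2,log=-}

1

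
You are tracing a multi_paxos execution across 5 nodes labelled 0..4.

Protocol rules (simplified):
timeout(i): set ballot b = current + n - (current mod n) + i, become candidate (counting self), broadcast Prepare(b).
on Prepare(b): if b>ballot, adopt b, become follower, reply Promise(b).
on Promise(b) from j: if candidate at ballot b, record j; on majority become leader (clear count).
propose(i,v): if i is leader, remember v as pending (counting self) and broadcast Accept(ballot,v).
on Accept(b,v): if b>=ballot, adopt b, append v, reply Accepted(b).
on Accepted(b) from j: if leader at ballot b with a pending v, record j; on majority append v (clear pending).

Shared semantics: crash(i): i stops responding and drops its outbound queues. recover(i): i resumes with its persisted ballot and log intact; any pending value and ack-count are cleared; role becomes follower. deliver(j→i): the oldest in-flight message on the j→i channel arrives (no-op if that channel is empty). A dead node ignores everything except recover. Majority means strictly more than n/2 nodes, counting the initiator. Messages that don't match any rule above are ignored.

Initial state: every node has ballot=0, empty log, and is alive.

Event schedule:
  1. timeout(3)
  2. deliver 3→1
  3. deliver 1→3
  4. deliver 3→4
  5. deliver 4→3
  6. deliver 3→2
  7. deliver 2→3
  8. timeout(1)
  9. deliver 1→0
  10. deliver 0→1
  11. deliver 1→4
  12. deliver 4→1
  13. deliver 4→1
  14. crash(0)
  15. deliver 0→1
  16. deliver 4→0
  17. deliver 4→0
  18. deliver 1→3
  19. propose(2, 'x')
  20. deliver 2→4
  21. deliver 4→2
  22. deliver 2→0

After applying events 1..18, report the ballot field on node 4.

11

[1] timeout(3) → N3(cand b8 [-])
[2] deliver 3→1 → N1(foll b8 [-])
[3] deliver 1→3 → ∅
[4] deliver 3→4 → N4(foll b8 [-])
[5] deliver 4→3 → N3(lead b8 [-])
[6] deliver 3→2 → N2(foll b8 [-])
[7] deliver 2→3 → ∅
[8] timeout(1) → N1(cand b11 [-])
[9] deliver 1→0 → N0(foll b11 [-])
[10] deliver 0→1 → ∅
[11] deliver 1→4 → N4(foll b11 [-])
[12] deliver 4→1 → N1(lead b11 [-])
[13] deliver 4→1 → ∅
[14] crash(0) → N0(✗foll b11 [-])
[15] deliver 0→1 → ∅
[16] deliver 4→0 → ∅
[17] deliver 4→0 → ∅
[18] deliver 1→3 → N3(foll b11 [-])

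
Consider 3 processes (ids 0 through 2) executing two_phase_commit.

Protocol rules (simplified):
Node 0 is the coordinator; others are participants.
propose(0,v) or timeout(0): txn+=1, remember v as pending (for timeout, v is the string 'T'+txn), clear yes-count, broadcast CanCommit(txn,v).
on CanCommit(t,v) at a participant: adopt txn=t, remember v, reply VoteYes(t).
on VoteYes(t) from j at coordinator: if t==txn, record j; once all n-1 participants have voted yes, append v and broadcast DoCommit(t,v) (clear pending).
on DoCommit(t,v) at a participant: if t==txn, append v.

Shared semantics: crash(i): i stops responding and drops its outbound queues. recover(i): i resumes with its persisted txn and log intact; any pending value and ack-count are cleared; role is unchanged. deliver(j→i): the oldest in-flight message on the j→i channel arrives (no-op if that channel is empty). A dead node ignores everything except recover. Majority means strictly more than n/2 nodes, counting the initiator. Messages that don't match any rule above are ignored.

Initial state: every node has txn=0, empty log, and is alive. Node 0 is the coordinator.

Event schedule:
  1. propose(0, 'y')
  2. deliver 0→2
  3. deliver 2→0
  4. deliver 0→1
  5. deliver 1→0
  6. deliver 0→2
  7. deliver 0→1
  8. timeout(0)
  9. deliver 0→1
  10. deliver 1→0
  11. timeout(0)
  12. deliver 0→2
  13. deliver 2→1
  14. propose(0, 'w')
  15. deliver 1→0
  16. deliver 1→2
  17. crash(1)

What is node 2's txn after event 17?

2

after 1 — propose(0,'y'): n0:coor/t1/[-]
after 2 — deliver 0→2: n2:part/t1/[-]
after 3 — deliver 2→0: ·
after 4 — deliver 0→1: n1:part/t1/[-]
after 5 — deliver 1→0: n0:coor/t1/[y]
after 6 — deliver 0→2: n2:part/t1/[y]
after 7 — deliver 0→1: n1:part/t1/[y]
after 8 — timeout(0): n0:coor/t2/[y]
after 9 — deliver 0→1: n1:part/t2/[y]
after 10 — deliver 1→0: ·
after 11 — timeout(0): n0:coor/t3/[y]
after 12 — deliver 0→2: n2:part/t2/[y]
after 13 — deliver 2→1: ·
after 14 — propose(0,'w'): n0:coor/t4/[y]
after 15 — deliver 1→0: ·
after 16 — deliver 1→2: ·
after 17 — crash(1): n1:✗part/t2/[y]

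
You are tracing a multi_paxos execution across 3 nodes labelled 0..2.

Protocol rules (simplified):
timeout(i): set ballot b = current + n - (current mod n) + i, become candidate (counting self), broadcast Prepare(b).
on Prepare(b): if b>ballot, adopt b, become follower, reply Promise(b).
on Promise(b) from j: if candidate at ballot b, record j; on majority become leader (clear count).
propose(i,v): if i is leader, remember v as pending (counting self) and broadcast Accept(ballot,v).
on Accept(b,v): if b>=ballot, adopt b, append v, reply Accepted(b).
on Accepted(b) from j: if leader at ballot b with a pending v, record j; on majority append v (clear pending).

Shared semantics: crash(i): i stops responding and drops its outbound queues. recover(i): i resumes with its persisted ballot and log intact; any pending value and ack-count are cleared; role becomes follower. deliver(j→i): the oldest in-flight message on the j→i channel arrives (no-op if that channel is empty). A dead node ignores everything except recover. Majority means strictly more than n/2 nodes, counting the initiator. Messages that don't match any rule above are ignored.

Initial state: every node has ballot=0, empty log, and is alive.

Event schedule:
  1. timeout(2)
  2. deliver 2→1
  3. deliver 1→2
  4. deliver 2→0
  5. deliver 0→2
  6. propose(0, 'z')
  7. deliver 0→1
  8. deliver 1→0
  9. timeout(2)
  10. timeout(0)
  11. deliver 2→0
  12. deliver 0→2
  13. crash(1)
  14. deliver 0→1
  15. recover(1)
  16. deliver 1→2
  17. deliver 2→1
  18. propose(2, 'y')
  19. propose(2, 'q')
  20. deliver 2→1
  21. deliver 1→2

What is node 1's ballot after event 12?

[1] timeout(2) → N2(cand b5 [-])
[2] deliver 2→1 → N1(foll b5 [-])
[3] deliver 1→2 → N2(lead b5 [-])
[4] deliver 2→0 → N0(foll b5 [-])
[5] deliver 0→2 → ∅
[6] propose(0,'z') → ∅
[7] deliver 0→1 → ∅
[8] deliver 1→0 → ∅
[9] timeout(2) → N2(cand b8 [-])
[10] timeout(0) → N0(cand b6 [-])
[11] deliver 2→0 → N0(foll b8 [-])
[12] deliver 0→2 → ∅

5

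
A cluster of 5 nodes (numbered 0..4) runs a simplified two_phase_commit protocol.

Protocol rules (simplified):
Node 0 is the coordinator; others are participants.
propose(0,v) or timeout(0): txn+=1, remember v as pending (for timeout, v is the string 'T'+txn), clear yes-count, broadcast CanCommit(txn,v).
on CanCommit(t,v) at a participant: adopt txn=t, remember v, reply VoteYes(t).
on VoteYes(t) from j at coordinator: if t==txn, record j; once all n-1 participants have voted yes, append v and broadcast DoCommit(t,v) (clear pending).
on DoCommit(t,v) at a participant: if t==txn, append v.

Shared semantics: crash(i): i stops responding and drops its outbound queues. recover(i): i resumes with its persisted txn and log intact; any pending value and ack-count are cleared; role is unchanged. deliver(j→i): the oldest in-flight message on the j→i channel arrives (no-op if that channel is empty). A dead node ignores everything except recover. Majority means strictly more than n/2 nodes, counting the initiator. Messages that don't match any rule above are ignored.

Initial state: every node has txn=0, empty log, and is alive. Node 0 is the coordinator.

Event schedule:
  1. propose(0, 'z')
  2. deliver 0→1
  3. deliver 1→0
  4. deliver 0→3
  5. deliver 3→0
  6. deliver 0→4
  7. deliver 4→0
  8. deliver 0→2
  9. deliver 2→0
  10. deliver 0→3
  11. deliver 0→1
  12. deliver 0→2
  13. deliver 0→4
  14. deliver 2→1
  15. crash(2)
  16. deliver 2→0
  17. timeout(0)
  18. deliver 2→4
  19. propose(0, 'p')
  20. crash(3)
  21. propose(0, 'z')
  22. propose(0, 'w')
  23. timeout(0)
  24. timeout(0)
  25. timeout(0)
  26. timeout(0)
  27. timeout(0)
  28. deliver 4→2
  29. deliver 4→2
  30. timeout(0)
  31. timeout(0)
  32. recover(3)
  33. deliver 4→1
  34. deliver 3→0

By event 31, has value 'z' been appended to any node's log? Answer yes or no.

step 1 propose(0,'z'): 0={coor,t=1,log=-}
step 2 deliver 0→1: 1={part,t=1,log=-}
step 3 deliver 1→0: —
step 4 deliver 0→3: 3={part,t=1,log=-}
step 5 deliver 3→0: —
step 6 deliver 0→4: 4={part,t=1,log=-}
step 7 deliver 4→0: —
step 8 deliver 0→2: 2={part,t=1,log=-}
step 9 deliver 2→0: 0={coor,t=1,log=z}
step 10 deliver 0→3: 3={part,t=1,log=z}
step 11 deliver 0→1: 1={part,t=1,log=z}
step 12 deliver 0→2: 2={part,t=1,log=z}
step 13 deliver 0→4: 4={part,t=1,log=z}
step 14 deliver 2→1: —
step 15 crash(2): 2={✗part,t=1,log=z}
step 16 deliver 2→0: —
step 17 timeout(0): 0={coor,t=2,log=z}
step 18 deliver 2→4: —
step 19 propose(0,'p'): 0={coor,t=3,log=z}
step 20 crash(3): 3={✗part,t=1,log=z}
step 21 propose(0,'z'): 0={coor,t=4,log=z}
step 22 propose(0,'w'): 0={coor,t=5,log=z}
step 23 timeout(0): 0={coor,t=6,log=z}
step 24 timeout(0): 0={coor,t=7,log=z}
step 25 timeout(0): 0={coor,t=8,log=z}
step 26 timeout(0): 0={coor,t=9,log=z}
step 27 timeout(0): 0={coor,t=10,log=z}
step 28 deliver 4→2: —
step 29 deliver 4→2: —
step 30 timeout(0): 0={coor,t=11,log=z}
step 31 timeout(0): 0={coor,t=12,log=z}

yes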